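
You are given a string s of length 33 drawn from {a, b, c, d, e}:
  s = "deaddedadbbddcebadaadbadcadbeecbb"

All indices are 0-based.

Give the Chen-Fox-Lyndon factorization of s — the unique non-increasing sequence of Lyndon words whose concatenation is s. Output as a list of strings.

emit factor 1: 'de' (i=0, period=2)
emit factor 2: 'added' (i=2, period=5)
emit factor 3: 'adbbddceb' (i=7, period=9)
emit factor 4: 'ad' (i=16, period=2)
emit factor 5: 'aadbadcadbeecbb' (i=18, period=15)

["de", "added", "adbbddceb", "ad", "aadbadcadbeecbb"]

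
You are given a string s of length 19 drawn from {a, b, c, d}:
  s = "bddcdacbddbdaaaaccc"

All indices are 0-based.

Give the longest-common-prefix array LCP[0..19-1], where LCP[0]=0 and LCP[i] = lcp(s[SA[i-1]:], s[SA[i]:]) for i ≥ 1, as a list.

rank | idx | suffix
   0 |  12 | aaaaccc
   1 |  13 | aaaccc
   2 |  14 | aaccc
   3 |   5 | acbddbdaaaaccc
   4 |  15 | accc
   5 |  10 | bdaaaaccc
   6 |   7 | bddbdaaaaccc
   7 |   0 | bddcdacbddbdaaaaccc
   8 |  18 | c
   9 |   6 | cbddbdaaaaccc
  10 |  17 | cc
  11 |  16 | ccc
  12 |   3 | cdacbddbdaaaaccc
  13 |  11 | daaaaccc
  14 |   4 | dacbddbdaaaaccc
  15 |   9 | dbdaaaaccc
  16 |   2 | dcdacbddbdaaaaccc
  17 |   8 | ddbdaaaaccc
  18 |   1 | ddcdacbddbdaaaaccc

SA = [12, 13, 14, 5, 15, 10, 7, 0, 18, 6, 17, 16, 3, 11, 4, 9, 2, 8, 1]
[i] adj suffixes → lcp
  [1] 12/13 → 3 ('aaa')
  [2] 13/14 → 2 ('aa')
  [3] 14/5 → 1 ('a')
  [4] 5/15 → 2 ('ac')
  [5] 15/10 → 0 ('')
  [6] 10/7 → 2 ('bd')
  [7] 7/0 → 3 ('bdd')
  [8] 0/18 → 0 ('')
  [9] 18/6 → 1 ('c')
  [10] 6/17 → 1 ('c')
  [11] 17/16 → 2 ('cc')
  [12] 16/3 → 1 ('c')
  [13] 3/11 → 0 ('')
  [14] 11/4 → 2 ('da')
  [15] 4/9 → 1 ('d')
  [16] 9/2 → 1 ('d')
  [17] 2/8 → 1 ('d')
  [18] 8/1 → 2 ('dd')

[0, 3, 2, 1, 2, 0, 2, 3, 0, 1, 1, 2, 1, 0, 2, 1, 1, 1, 2]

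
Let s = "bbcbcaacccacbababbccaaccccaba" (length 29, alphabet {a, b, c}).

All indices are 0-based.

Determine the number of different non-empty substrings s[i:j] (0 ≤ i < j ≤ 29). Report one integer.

rank | idx | suffix
   0 |  28 | a
   1 |   5 | aacccacbababbccaaccccaba
   2 |  20 | aaccccaba
   3 |  26 | aba
   4 |  13 | ababbccaaccccaba
   5 |  15 | abbccaaccccaba
   6 |  10 | acbababbccaaccccaba
   7 |   6 | acccacbababbccaaccccaba
   8 |  21 | accccaba
   9 |  27 | ba
  10 |  12 | bababbccaaccccaba
  11 |  14 | babbccaaccccaba
  12 |   0 | bbcbcaacccacbababbccaaccccaba
  13 |  16 | bbccaaccccaba
  14 |   3 | bcaacccacbababbccaaccccaba
  15 |   1 | bcbcaacccacbababbccaaccccaba
  16 |  17 | bccaaccccaba
  17 |   4 | caacccacbababbccaaccccaba
  18 |  19 | caaccccaba
  19 |  25 | caba
  20 |   9 | cacbababbccaaccccaba
  21 |  11 | cbababbccaaccccaba
  22 |   2 | cbcaacccacbababbccaaccccaba
  23 |  18 | ccaaccccaba
  24 |  24 | ccaba
  25 |   8 | ccacbababbccaaccccaba
  26 |  23 | cccaba
  27 |   7 | cccacbababbccaaccccaba
  28 |  22 | ccccaba

SA = [28, 5, 20, 26, 13, 15, 10, 6, 21, 27, 12, 14, 0, 16, 3, 1, 17, 4, 19, 25, 9, 11, 2, 18, 24, 8, 23, 7, 22]
rank  pair      lcp
   1  s[28:],s[5:]  1  'a'
   2  s[5:],s[20:]  5  'aaccc'
   3  s[20:],s[26:]  1  'a'
   4  s[26:],s[13:]  3  'aba'
   5  s[13:],s[15:]  2  'ab'
   6  s[15:],s[10:]  1  'a'
   7  s[10:],s[6:]  2  'ac'
   8  s[6:],s[21:]  4  'accc'
   9  s[21:],s[27:]  0  ''
  10  s[27:],s[12:]  2  'ba'
  11  s[12:],s[14:]  3  'bab'
  12  s[14:],s[0:]  1  'b'
  13  s[0:],s[16:]  3  'bbc'
  14  s[16:],s[3:]  1  'b'
  15  s[3:],s[1:]  2  'bc'
  16  s[1:],s[17:]  2  'bc'
  17  s[17:],s[4:]  0  ''
  18  s[4:],s[19:]  6  'caaccc'
  19  s[19:],s[25:]  2  'ca'
  20  s[25:],s[9:]  2  'ca'
  21  s[9:],s[11:]  1  'c'
  22  s[11:],s[2:]  2  'cb'
  23  s[2:],s[18:]  1  'c'
  24  s[18:],s[24:]  3  'cca'
  25  s[24:],s[8:]  3  'cca'
  26  s[8:],s[23:]  2  'cc'
  27  s[23:],s[7:]  4  'ccca'
  28  s[7:],s[22:]  3  'ccc'

n(n+1)/2 = 29·30/2 = 435
Σ LCP = 0 + 1 + 5 + 1 + 3 + 2 + 1 + 2 + 4 + 0 + 2 + 3 + 1 + 3 + 1 + 2 + 2 + 0 + 6 + 2 + 2 + 1 + 2 + 1 + 3 + 3 + 2 + 4 + 3 = 62
distinct = 435 − 62 = 373

373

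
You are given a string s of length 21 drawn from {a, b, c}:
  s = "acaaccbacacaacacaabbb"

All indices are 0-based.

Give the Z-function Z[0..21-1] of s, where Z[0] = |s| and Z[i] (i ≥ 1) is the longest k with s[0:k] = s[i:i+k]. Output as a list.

[21, 0, 1, 2, 0, 0, 0, 3, 0, 5, 0, 1, 3, 0, 4, 0, 1, 1, 0, 0, 0]

Z[0]=21
i=1: outside box; Z[1]=0
i=2: outside box; Z[2]=1 scan→box=[2,3)
i=3: outside box; Z[3]=2 scan→box=[3,5)
i=4: min(r-i=1, Z[1]=0)=0; Z[4]=0
i=5: outside box; Z[5]=0
i=6: outside box; Z[6]=0
i=7: outside box; Z[7]=3 scan→box=[7,10)
i=8: min(r-i=2, Z[1]=0)=0; Z[8]=0
i=9: min(r-i=1, Z[2]=1)=1; Z[9]=5 scan→box=[9,14)
i=10: min(r-i=4, Z[1]=0)=0; Z[10]=0
i=11: min(r-i=3, Z[2]=1)=1; Z[11]=1
i=12: min(r-i=2, Z[3]=2)=2; Z[12]=3 scan→box=[12,15)
i=13: min(r-i=2, Z[1]=0)=0; Z[13]=0
i=14: min(r-i=1, Z[2]=1)=1; Z[14]=4 scan→box=[14,18)
i=15: min(r-i=3, Z[1]=0)=0; Z[15]=0
i=16: min(r-i=2, Z[2]=1)=1; Z[16]=1
i=17: min(r-i=1, Z[3]=2)=1; Z[17]=1
i=18: outside box; Z[18]=0
i=19: outside box; Z[19]=0
i=20: outside box; Z[20]=0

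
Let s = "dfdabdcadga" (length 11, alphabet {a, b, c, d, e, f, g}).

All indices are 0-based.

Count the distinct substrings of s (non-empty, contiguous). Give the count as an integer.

rank→(start, suffix):
  0 → (10, 'a')
  1 → (3, 'abdcadga')
  2 → (7, 'adga')
  3 → (4, 'bdcadga')
  4 → (6, 'cadga')
  5 → (2, 'dabdcadga')
  6 → (5, 'dcadga')
  7 → (0, 'dfdabdcadga')
  8 → (8, 'dga')
  9 → (1, 'fdabdcadga')
  10 → (9, 'ga')

SA = [10, 3, 7, 4, 6, 2, 5, 0, 8, 1, 9]
i: (SA[i-1],SA[i]) lcp shared
  1: (10,3) 1 'a'
  2: (3,7) 1 'a'
  3: (7,4) 0 ''
  4: (4,6) 0 ''
  5: (6,2) 0 ''
  6: (2,5) 1 'd'
  7: (5,0) 1 'd'
  8: (0,8) 1 'd'
  9: (8,1) 0 ''
  10: (1,9) 0 ''

n(n+1)/2 = 11·12/2 = 66
Σ LCP = 0 + 1 + 1 + 0 + 0 + 0 + 1 + 1 + 1 + 0 + 0 = 5
distinct = 66 − 5 = 61

61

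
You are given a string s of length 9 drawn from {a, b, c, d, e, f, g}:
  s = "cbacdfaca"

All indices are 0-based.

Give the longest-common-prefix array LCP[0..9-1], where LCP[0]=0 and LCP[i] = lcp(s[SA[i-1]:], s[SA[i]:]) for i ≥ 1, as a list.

[0, 1, 2, 0, 0, 1, 1, 0, 0]

rank | idx | suffix
   0 |   8 | a
   1 |   6 | aca
   2 |   2 | acdfaca
   3 |   1 | bacdfaca
   4 |   7 | ca
   5 |   0 | cbacdfaca
   6 |   3 | cdfaca
   7 |   4 | dfaca
   8 |   5 | faca

SA = [8, 6, 2, 1, 7, 0, 3, 4, 5]
[i] adj suffixes → lcp
  [1] 8/6 → 1 ('a')
  [2] 6/2 → 2 ('ac')
  [3] 2/1 → 0 ('')
  [4] 1/7 → 0 ('')
  [5] 7/0 → 1 ('c')
  [6] 0/3 → 1 ('c')
  [7] 3/4 → 0 ('')
  [8] 4/5 → 0 ('')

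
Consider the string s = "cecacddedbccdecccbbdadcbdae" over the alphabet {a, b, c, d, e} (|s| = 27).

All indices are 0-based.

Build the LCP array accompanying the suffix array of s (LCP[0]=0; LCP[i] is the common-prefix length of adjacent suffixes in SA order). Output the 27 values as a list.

rank→(start, suffix):
  0 → (3, 'acddedbccdecccbbdadcbdae')
  1 → (20, 'adcbdae')
  2 → (25, 'ae')
  3 → (17, 'bbdadcbdae')
  4 → (9, 'bccdecccbbdadcbdae')
  5 → (18, 'bdadcbdae')
  6 → (23, 'bdae')
  7 → (2, 'cacddedbccdecccbbdadcbdae')
  8 → (16, 'cbbdadcbdae')
  9 → (22, 'cbdae')
  10 → (15, 'ccbbdadcbdae')
  11 → (14, 'cccbbdadcbdae')
  12 → (10, 'ccdecccbbdadcbdae')
  13 → (4, 'cddedbccdecccbbdadcbdae')
  14 → (11, 'cdecccbbdadcbdae')
  15 → (0, 'cecacddedbccdecccbbdadcbdae')
  16 → (19, 'dadcbdae')
  17 → (24, 'dae')
  18 → (8, 'dbccdecccbbdadcbdae')
  19 → (21, 'dcbdae')
  20 → (5, 'ddedbccdecccbbdadcbdae')
  21 → (12, 'decccbbdadcbdae')
  22 → (6, 'dedbccdecccbbdadcbdae')
  23 → (26, 'e')
  24 → (1, 'ecacddedbccdecccbbdadcbdae')
  25 → (13, 'ecccbbdadcbdae')
  26 → (7, 'edbccdecccbbdadcbdae')

SA = [3, 20, 25, 17, 9, 18, 23, 2, 16, 22, 15, 14, 10, 4, 11, 0, 19, 24, 8, 21, 5, 12, 6, 26, 1, 13, 7]
i: (SA[i-1],SA[i]) lcp shared
  1: (3,20) 1 'a'
  2: (20,25) 1 'a'
  3: (25,17) 0 ''
  4: (17,9) 1 'b'
  5: (9,18) 1 'b'
  6: (18,23) 3 'bda'
  7: (23,2) 0 ''
  8: (2,16) 1 'c'
  9: (16,22) 2 'cb'
  10: (22,15) 1 'c'
  11: (15,14) 2 'cc'
  12: (14,10) 2 'cc'
  13: (10,4) 1 'c'
  14: (4,11) 2 'cd'
  15: (11,0) 1 'c'
  16: (0,19) 0 ''
  17: (19,24) 2 'da'
  18: (24,8) 1 'd'
  19: (8,21) 1 'd'
  20: (21,5) 1 'd'
  21: (5,12) 1 'd'
  22: (12,6) 2 'de'
  23: (6,26) 0 ''
  24: (26,1) 1 'e'
  25: (1,13) 2 'ec'
  26: (13,7) 1 'e'

[0, 1, 1, 0, 1, 1, 3, 0, 1, 2, 1, 2, 2, 1, 2, 1, 0, 2, 1, 1, 1, 1, 2, 0, 1, 2, 1]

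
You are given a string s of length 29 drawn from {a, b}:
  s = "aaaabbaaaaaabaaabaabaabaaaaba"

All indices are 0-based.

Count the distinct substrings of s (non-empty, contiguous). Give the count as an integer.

rank | idx | suffix
   0 |  28 | a
   1 |   6 | aaaaaabaaabaabaabaaaaba
   2 |   7 | aaaaabaaabaabaabaaaaba
   3 |  23 | aaaaba
   4 |   8 | aaaabaaabaabaabaaaaba
   5 |   0 | aaaabbaaaaaabaaabaabaabaaaaba
   6 |  24 | aaaba
   7 |   9 | aaabaaabaabaabaaaaba
   8 |  13 | aaabaabaabaaaaba
   9 |   1 | aaabbaaaaaabaaabaabaabaaaaba
  10 |  25 | aaba
  11 |  20 | aabaaaaba
  12 |  10 | aabaaabaabaabaaaaba
  13 |  17 | aabaabaaaaba
  14 |  14 | aabaabaabaaaaba
  15 |   2 | aabbaaaaaabaaabaabaabaaaaba
  16 |  26 | aba
  17 |  21 | abaaaaba
  18 |  11 | abaaabaabaabaaaaba
  19 |  18 | abaabaaaaba
  20 |  15 | abaabaabaaaaba
  21 |   3 | abbaaaaaabaaabaabaabaaaaba
  22 |  27 | ba
  23 |   5 | baaaaaabaaabaabaabaaaaba
  24 |  22 | baaaaba
  25 |  12 | baaabaabaabaaaaba
  26 |  19 | baabaaaaba
  27 |  16 | baabaabaaaaba
  28 |   4 | bbaaaaaabaaabaabaabaaaaba

SA = [28, 6, 7, 23, 8, 0, 24, 9, 13, 1, 25, 20, 10, 17, 14, 2, 26, 21, 11, 18, 15, 3, 27, 5, 22, 12, 19, 16, 4]
[i] adj suffixes → lcp
  [1] 28/6 → 1 ('a')
  [2] 6/7 → 5 ('aaaaa')
  [3] 7/23 → 4 ('aaaa')
  [4] 23/8 → 6 ('aaaaba')
  [5] 8/0 → 5 ('aaaab')
  [6] 0/24 → 3 ('aaa')
  [7] 24/9 → 5 ('aaaba')
  [8] 9/13 → 6 ('aaabaa')
  [9] 13/1 → 4 ('aaab')
  [10] 1/25 → 2 ('aa')
  [11] 25/20 → 4 ('aaba')
  [12] 20/10 → 6 ('aabaaa')
  [13] 10/17 → 5 ('aabaa')
  [14] 17/14 → 8 ('aabaabaa')
  [15] 14/2 → 3 ('aab')
  [16] 2/26 → 1 ('a')
  [17] 26/21 → 3 ('aba')
  [18] 21/11 → 5 ('abaaa')
  [19] 11/18 → 4 ('abaa')
  [20] 18/15 → 7 ('abaabaa')
  [21] 15/3 → 2 ('ab')
  [22] 3/27 → 0 ('')
  [23] 27/5 → 2 ('ba')
  [24] 5/22 → 5 ('baaaa')
  [25] 22/12 → 4 ('baaa')
  [26] 12/19 → 3 ('baa')
  [27] 19/16 → 6 ('baabaa')
  [28] 16/4 → 1 ('b')

n(n+1)/2 = 29·30/2 = 435
Σ LCP = 0 + 1 + 5 + 4 + 6 + 5 + 3 + 5 + 6 + 4 + 2 + 4 + 6 + 5 + 8 + 3 + 1 + 3 + 5 + 4 + 7 + 2 + 0 + 2 + 5 + 4 + 3 + 6 + 1 = 110
distinct = 435 − 110 = 325

325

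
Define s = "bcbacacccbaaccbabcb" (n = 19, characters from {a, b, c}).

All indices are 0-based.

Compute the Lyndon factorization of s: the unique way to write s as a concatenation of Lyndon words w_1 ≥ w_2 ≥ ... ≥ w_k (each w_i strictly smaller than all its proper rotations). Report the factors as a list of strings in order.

["bc", "b", "acacccb", "aaccbabcb"]

emit factor 1: 'bc' (i=0, period=2)
emit factor 2: 'b' (i=2, period=1)
emit factor 3: 'acacccb' (i=3, period=7)
emit factor 4: 'aaccbabcb' (i=10, period=9)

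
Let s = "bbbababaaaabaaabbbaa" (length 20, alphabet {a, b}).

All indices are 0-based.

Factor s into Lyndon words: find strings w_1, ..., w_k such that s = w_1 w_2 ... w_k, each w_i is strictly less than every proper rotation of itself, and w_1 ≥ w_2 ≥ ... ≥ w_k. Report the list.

emit factor 1: 'b' (i=0, period=1)
emit factor 2: 'b' (i=1, period=1)
emit factor 3: 'b' (i=2, period=1)
emit factor 4: 'ab' (i=3, period=2)
emit factor 5: 'ab' (i=5, period=2)
emit factor 6: 'aaaabaaabbb' (i=7, period=11)
emit factor 7: 'a' (i=18, period=1)
emit factor 8: 'a' (i=19, period=1)

["b", "b", "b", "ab", "ab", "aaaabaaabbb", "a", "a"]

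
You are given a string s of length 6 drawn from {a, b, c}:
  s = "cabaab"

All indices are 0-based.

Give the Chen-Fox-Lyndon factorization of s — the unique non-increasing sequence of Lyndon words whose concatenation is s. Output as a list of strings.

emit factor 1: 'c' (i=0, period=1)
emit factor 2: 'ab' (i=1, period=2)
emit factor 3: 'aab' (i=3, period=3)

["c", "ab", "aab"]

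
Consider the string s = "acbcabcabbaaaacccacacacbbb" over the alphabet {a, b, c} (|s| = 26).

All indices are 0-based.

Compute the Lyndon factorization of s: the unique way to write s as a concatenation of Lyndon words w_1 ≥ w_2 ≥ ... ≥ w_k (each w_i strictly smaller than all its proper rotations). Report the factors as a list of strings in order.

emit factor 1: 'acbc' (i=0, period=4)
emit factor 2: 'abc' (i=4, period=3)
emit factor 3: 'abb' (i=7, period=3)
emit factor 4: 'aaaacccacacacbbb' (i=10, period=16)

["acbc", "abc", "abb", "aaaacccacacacbbb"]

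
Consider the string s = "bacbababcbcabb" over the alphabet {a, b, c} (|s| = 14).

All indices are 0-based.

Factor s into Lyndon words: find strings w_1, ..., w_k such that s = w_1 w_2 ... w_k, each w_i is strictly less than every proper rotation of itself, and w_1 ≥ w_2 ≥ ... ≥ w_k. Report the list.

emit factor 1: 'b' (i=0, period=1)
emit factor 2: 'acb' (i=1, period=3)
emit factor 3: 'ababcbcabb' (i=4, period=10)

["b", "acb", "ababcbcabb"]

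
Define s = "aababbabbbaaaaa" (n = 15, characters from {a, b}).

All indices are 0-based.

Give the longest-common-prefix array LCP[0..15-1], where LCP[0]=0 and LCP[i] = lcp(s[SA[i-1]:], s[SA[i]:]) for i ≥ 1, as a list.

sorted suffixes:
  #0 SA[0]=14  'a'
  #1 SA[1]=13  'aa'
  #2 SA[2]=12  'aaa'
  #3 SA[3]=11  'aaaa'
  #4 SA[4]=10  'aaaaa'
  #5 SA[5]=0  'aababbabbbaaaaa'
  #6 SA[6]=1  'ababbabbbaaaaa'
  #7 SA[7]=3  'abbabbbaaaaa'
  #8 SA[8]=6  'abbbaaaaa'
  #9 SA[9]=9  'baaaaa'
  #10 SA[10]=2  'babbabbbaaaaa'
  #11 SA[11]=5  'babbbaaaaa'
  #12 SA[12]=8  'bbaaaaa'
  #13 SA[13]=4  'bbabbbaaaaa'
  #14 SA[14]=7  'bbbaaaaa'

SA = [14, 13, 12, 11, 10, 0, 1, 3, 6, 9, 2, 5, 8, 4, 7]
rank  pair      lcp
   1  s[14:],s[13:]  1  'a'
   2  s[13:],s[12:]  2  'aa'
   3  s[12:],s[11:]  3  'aaa'
   4  s[11:],s[10:]  4  'aaaa'
   5  s[10:],s[0:]  2  'aa'
   6  s[0:],s[1:]  1  'a'
   7  s[1:],s[3:]  2  'ab'
   8  s[3:],s[6:]  3  'abb'
   9  s[6:],s[9:]  0  ''
  10  s[9:],s[2:]  2  'ba'
  11  s[2:],s[5:]  4  'babb'
  12  s[5:],s[8:]  1  'b'
  13  s[8:],s[4:]  3  'bba'
  14  s[4:],s[7:]  2  'bb'

[0, 1, 2, 3, 4, 2, 1, 2, 3, 0, 2, 4, 1, 3, 2]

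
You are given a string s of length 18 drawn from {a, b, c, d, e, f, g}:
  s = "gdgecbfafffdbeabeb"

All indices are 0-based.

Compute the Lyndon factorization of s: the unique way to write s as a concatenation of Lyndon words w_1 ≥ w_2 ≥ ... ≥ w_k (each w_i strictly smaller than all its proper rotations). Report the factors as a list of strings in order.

emit factor 1: 'g' (i=0, period=1)
emit factor 2: 'dge' (i=1, period=3)
emit factor 3: 'c' (i=4, period=1)
emit factor 4: 'bf' (i=5, period=2)
emit factor 5: 'afffdbe' (i=7, period=7)
emit factor 6: 'abeb' (i=14, period=4)

["g", "dge", "c", "bf", "afffdbe", "abeb"]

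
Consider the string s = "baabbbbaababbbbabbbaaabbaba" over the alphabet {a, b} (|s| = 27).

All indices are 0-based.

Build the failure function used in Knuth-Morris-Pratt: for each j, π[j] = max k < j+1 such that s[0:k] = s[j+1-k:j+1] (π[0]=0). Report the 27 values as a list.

π[0] = 0
j=1 s[j]='a': π[1]=0 (border '')
j=2 s[j]='a': π[2]=0 (border '')
j=3 s[j]='b': π[3]=1 (border 'b')
j=4 s[j]='b': k: 1→0; π[4]=1 (border 'b')
j=5 s[j]='b': k: 1→0; π[5]=1 (border 'b')
j=6 s[j]='b': k: 1→0; π[6]=1 (border 'b')
j=7 s[j]='a': π[7]=2 (border 'ba')
j=8 s[j]='a': π[8]=3 (border 'baa')
j=9 s[j]='b': π[9]=4 (border 'baab')
j=10 s[j]='a': k: 4→1; π[10]=2 (border 'ba')
j=11 s[j]='b': k: 2→0; π[11]=1 (border 'b')
j=12 s[j]='b': k: 1→0; π[12]=1 (border 'b')
j=13 s[j]='b': k: 1→0; π[13]=1 (border 'b')
j=14 s[j]='b': k: 1→0; π[14]=1 (border 'b')
j=15 s[j]='a': π[15]=2 (border 'ba')
j=16 s[j]='b': k: 2→0; π[16]=1 (border 'b')
j=17 s[j]='b': k: 1→0; π[17]=1 (border 'b')
j=18 s[j]='b': k: 1→0; π[18]=1 (border 'b')
j=19 s[j]='a': π[19]=2 (border 'ba')
j=20 s[j]='a': π[20]=3 (border 'baa')
j=21 s[j]='a': k: 3→0; π[21]=0 (border '')
j=22 s[j]='b': π[22]=1 (border 'b')
j=23 s[j]='b': k: 1→0; π[23]=1 (border 'b')
j=24 s[j]='a': π[24]=2 (border 'ba')
j=25 s[j]='b': k: 2→0; π[25]=1 (border 'b')
j=26 s[j]='a': π[26]=2 (border 'ba')

[0, 0, 0, 1, 1, 1, 1, 2, 3, 4, 2, 1, 1, 1, 1, 2, 1, 1, 1, 2, 3, 0, 1, 1, 2, 1, 2]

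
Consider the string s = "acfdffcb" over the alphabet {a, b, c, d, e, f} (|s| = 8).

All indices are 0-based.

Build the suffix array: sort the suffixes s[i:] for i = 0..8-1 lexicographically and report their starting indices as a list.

sorted suffixes:
  #0 SA[0]=0  'acfdffcb'
  #1 SA[1]=7  'b'
  #2 SA[2]=6  'cb'
  #3 SA[3]=1  'cfdffcb'
  #4 SA[4]=3  'dffcb'
  #5 SA[5]=5  'fcb'
  #6 SA[6]=2  'fdffcb'
  #7 SA[7]=4  'ffcb'

[0, 7, 6, 1, 3, 5, 2, 4]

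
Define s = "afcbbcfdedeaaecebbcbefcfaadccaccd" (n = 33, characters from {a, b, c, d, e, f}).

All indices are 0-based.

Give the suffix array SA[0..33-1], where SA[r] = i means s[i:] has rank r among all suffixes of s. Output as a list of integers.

sorted suffixes:
  #0 SA[0]=24  'aadccaccd'
  #1 SA[1]=11  'aaecebbcbefcfaadccaccd'
  #2 SA[2]=29  'accd'
  #3 SA[3]=25  'adccaccd'
  #4 SA[4]=12  'aecebbcbefcfaadccaccd'
  #5 SA[5]=0  'afcbbcfdedeaaecebbcbefcfaadccaccd'
  #6 SA[6]=16  'bbcbefcfaadccaccd'
  #7 SA[7]=3  'bbcfdedeaaecebbcbefcfaadccaccd'
  #8 SA[8]=17  'bcbefcfaadccaccd'
  #9 SA[9]=4  'bcfdedeaaecebbcbefcfaadccaccd'
  #10 SA[10]=19  'befcfaadccaccd'
  #11 SA[11]=28  'caccd'
  #12 SA[12]=2  'cbbcfdedeaaecebbcbefcfaadccaccd'
  #13 SA[13]=18  'cbefcfaadccaccd'
  #14 SA[14]=27  'ccaccd'
  #15 SA[15]=30  'ccd'
  #16 SA[16]=31  'cd'
  #17 SA[17]=14  'cebbcbefcfaadccaccd'
  #18 SA[18]=22  'cfaadccaccd'
  #19 SA[19]=5  'cfdedeaaecebbcbefcfaadccaccd'
  #20 SA[20]=32  'd'
  #21 SA[21]=26  'dccaccd'
  #22 SA[22]=9  'deaaecebbcbefcfaadccaccd'
  #23 SA[23]=7  'dedeaaecebbcbefcfaadccaccd'
  #24 SA[24]=10  'eaaecebbcbefcfaadccaccd'
  #25 SA[25]=15  'ebbcbefcfaadccaccd'
  #26 SA[26]=13  'ecebbcbefcfaadccaccd'
  #27 SA[27]=8  'edeaaecebbcbefcfaadccaccd'
  #28 SA[28]=20  'efcfaadccaccd'
  #29 SA[29]=23  'faadccaccd'
  #30 SA[30]=1  'fcbbcfdedeaaecebbcbefcfaadccaccd'
  #31 SA[31]=21  'fcfaadccaccd'
  #32 SA[32]=6  'fdedeaaecebbcbefcfaadccaccd'

[24, 11, 29, 25, 12, 0, 16, 3, 17, 4, 19, 28, 2, 18, 27, 30, 31, 14, 22, 5, 32, 26, 9, 7, 10, 15, 13, 8, 20, 23, 1, 21, 6]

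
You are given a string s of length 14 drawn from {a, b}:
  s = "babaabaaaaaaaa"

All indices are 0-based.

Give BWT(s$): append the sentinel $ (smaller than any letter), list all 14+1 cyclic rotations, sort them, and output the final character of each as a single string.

rank  rotation         last
    0  $babaabaaaaaaaa  a
    1  a$babaabaaaaaaa  a
    2  aa$babaabaaaaaa  a
    3  aaa$babaabaaaaa  a
    4  aaaa$babaabaaaa  a
    5  aaaaa$babaabaaa  a
    6  aaaaaa$babaabaa  a
    7  aaaaaaa$babaaba  a
    8  aaaaaaaa$babaab  b
    9  aabaaaaaaaa$bab  b
   10  abaaaaaaaa$baba  a
   11  abaabaaaaaaaa$b  b
   12  baaaaaaaa$babaa  a
   13  baabaaaaaaaa$ba  a
   14  babaabaaaaaaaa$  $

aaaaaaaabbabaa$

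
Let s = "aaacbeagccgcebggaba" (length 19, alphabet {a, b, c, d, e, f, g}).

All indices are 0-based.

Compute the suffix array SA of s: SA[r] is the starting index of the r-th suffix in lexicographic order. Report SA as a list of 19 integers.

sorted suffixes:
  #0 SA[0]=18  'a'
  #1 SA[1]=0  'aaacbeagccgcebggaba'
  #2 SA[2]=1  'aacbeagccgcebggaba'
  #3 SA[3]=16  'aba'
  #4 SA[4]=2  'acbeagccgcebggaba'
  #5 SA[5]=6  'agccgcebggaba'
  #6 SA[6]=17  'ba'
  #7 SA[7]=4  'beagccgcebggaba'
  #8 SA[8]=13  'bggaba'
  #9 SA[9]=3  'cbeagccgcebggaba'
  #10 SA[10]=8  'ccgcebggaba'
  #11 SA[11]=11  'cebggaba'
  #12 SA[12]=9  'cgcebggaba'
  #13 SA[13]=5  'eagccgcebggaba'
  #14 SA[14]=12  'ebggaba'
  #15 SA[15]=15  'gaba'
  #16 SA[16]=7  'gccgcebggaba'
  #17 SA[17]=10  'gcebggaba'
  #18 SA[18]=14  'ggaba'

[18, 0, 1, 16, 2, 6, 17, 4, 13, 3, 8, 11, 9, 5, 12, 15, 7, 10, 14]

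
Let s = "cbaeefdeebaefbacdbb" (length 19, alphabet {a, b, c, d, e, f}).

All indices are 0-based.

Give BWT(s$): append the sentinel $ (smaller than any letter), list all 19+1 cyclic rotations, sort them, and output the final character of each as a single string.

rank  rotation              last
    0  $cbaeefdeebaefbacdbb  b
    1  acdbb$cbaeefdeebaefb  b
    2  aeefdeebaefbacdbb$cb  b
    3  aefbacdbb$cbaeefdeeb  b
    4  b$cbaeefdeebaefbacdb  b
    5  bacdbb$cbaeefdeebaef  f
    6  baeefdeebaefbacdbb$c  c
    7  baefbacdbb$cbaeefdee  e
    8  bb$cbaeefdeebaefbacd  d
    9  cbaeefdeebaefbacdbb$  $
   10  cdbb$cbaeefdeebaefba  a
   11  dbb$cbaeefdeebaefbac  c
   12  deebaefbacdbb$cbaeef  f
   13  ebaefbacdbb$cbaeefde  e
   14  eebaefbacdbb$cbaeefd  d
   15  eefdeebaefbacdbb$cba  a
   16  efbacdbb$cbaeefdeeba  a
   17  efdeebaefbacdbb$cbae  e
   18  fbacdbb$cbaeefdeebae  e
   19  fdeebaefbacdbb$cbaee  e

bbbbbfced$acfedaaeee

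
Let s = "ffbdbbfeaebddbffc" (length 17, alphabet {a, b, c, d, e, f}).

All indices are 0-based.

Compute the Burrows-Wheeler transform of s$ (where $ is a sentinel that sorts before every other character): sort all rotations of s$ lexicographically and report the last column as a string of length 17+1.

cedfebdfbdbfaffb$b

rank  rotation            last
    0  $ffbdbbfeaebddbffc  c
    1  aebddbffc$ffbdbbfe  e
    2  bbfeaebddbffc$ffbd  d
    3  bdbbfeaebddbffc$ff  f
    4  bddbffc$ffbdbbfeae  e
    5  bfeaebddbffc$ffbdb  b
    6  bffc$ffbdbbfeaebdd  d
    7  c$ffbdbbfeaebddbff  f
    8  dbbfeaebddbffc$ffb  b
    9  dbffc$ffbdbbfeaebd  d
   10  ddbffc$ffbdbbfeaeb  b
   11  eaebddbffc$ffbdbbf  f
   12  ebddbffc$ffbdbbfea  a
   13  fbdbbfeaebddbffc$f  f
   14  fc$ffbdbbfeaebddbf  f
   15  feaebddbffc$ffbdbb  b
   16  ffbdbbfeaebddbffc$  $
   17  ffc$ffbdbbfeaebddb  b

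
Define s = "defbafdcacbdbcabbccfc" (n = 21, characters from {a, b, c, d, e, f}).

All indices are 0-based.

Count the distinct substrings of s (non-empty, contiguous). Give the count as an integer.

sorted suffixes:
  #0 SA[0]=14  'abbccfc'
  #1 SA[1]=8  'acbdbcabbccfc'
  #2 SA[2]=4  'afdcacbdbcabbccfc'
  #3 SA[3]=3  'bafdcacbdbcabbccfc'
  #4 SA[4]=15  'bbccfc'
  #5 SA[5]=12  'bcabbccfc'
  #6 SA[6]=16  'bccfc'
  #7 SA[7]=10  'bdbcabbccfc'
  #8 SA[8]=20  'c'
  #9 SA[9]=13  'cabbccfc'
  #10 SA[10]=7  'cacbdbcabbccfc'
  #11 SA[11]=9  'cbdbcabbccfc'
  #12 SA[12]=17  'ccfc'
  #13 SA[13]=18  'cfc'
  #14 SA[14]=11  'dbcabbccfc'
  #15 SA[15]=6  'dcacbdbcabbccfc'
  #16 SA[16]=0  'defbafdcacbdbcabbccfc'
  #17 SA[17]=1  'efbafdcacbdbcabbccfc'
  #18 SA[18]=2  'fbafdcacbdbcabbccfc'
  #19 SA[19]=19  'fc'
  #20 SA[20]=5  'fdcacbdbcabbccfc'

SA = [14, 8, 4, 3, 15, 12, 16, 10, 20, 13, 7, 9, 17, 18, 11, 6, 0, 1, 2, 19, 5]
[i] adj suffixes → lcp
  [1] 14/8 → 1 ('a')
  [2] 8/4 → 1 ('a')
  [3] 4/3 → 0 ('')
  [4] 3/15 → 1 ('b')
  [5] 15/12 → 1 ('b')
  [6] 12/16 → 2 ('bc')
  [7] 16/10 → 1 ('b')
  [8] 10/20 → 0 ('')
  [9] 20/13 → 1 ('c')
  [10] 13/7 → 2 ('ca')
  [11] 7/9 → 1 ('c')
  [12] 9/17 → 1 ('c')
  [13] 17/18 → 1 ('c')
  [14] 18/11 → 0 ('')
  [15] 11/6 → 1 ('d')
  [16] 6/0 → 1 ('d')
  [17] 0/1 → 0 ('')
  [18] 1/2 → 0 ('')
  [19] 2/19 → 1 ('f')
  [20] 19/5 → 1 ('f')

n(n+1)/2 = 21·22/2 = 231
Σ LCP = 0 + 1 + 1 + 0 + 1 + 1 + 2 + 1 + 0 + 1 + 2 + 1 + 1 + 1 + 0 + 1 + 1 + 0 + 0 + 1 + 1 = 17
distinct = 231 − 17 = 214

214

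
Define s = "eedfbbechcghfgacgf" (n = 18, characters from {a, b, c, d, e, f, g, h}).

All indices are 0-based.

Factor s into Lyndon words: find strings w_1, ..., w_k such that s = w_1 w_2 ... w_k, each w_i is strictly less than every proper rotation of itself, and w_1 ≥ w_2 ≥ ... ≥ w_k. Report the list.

emit factor 1: 'e' (i=0, period=1)
emit factor 2: 'e' (i=1, period=1)
emit factor 3: 'df' (i=2, period=2)
emit factor 4: 'bbechcghfg' (i=4, period=10)
emit factor 5: 'acgf' (i=14, period=4)

["e", "e", "df", "bbechcghfg", "acgf"]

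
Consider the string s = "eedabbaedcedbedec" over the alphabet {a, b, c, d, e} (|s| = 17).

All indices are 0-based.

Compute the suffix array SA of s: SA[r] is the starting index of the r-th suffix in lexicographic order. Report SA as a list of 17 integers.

[3, 6, 5, 4, 12, 16, 9, 2, 11, 8, 14, 15, 1, 10, 7, 13, 0]

rank→(start, suffix):
  0 → (3, 'abbaedcedbedec')
  1 → (6, 'aedcedbedec')
  2 → (5, 'baedcedbedec')
  3 → (4, 'bbaedcedbedec')
  4 → (12, 'bedec')
  5 → (16, 'c')
  6 → (9, 'cedbedec')
  7 → (2, 'dabbaedcedbedec')
  8 → (11, 'dbedec')
  9 → (8, 'dcedbedec')
  10 → (14, 'dec')
  11 → (15, 'ec')
  12 → (1, 'edabbaedcedbedec')
  13 → (10, 'edbedec')
  14 → (7, 'edcedbedec')
  15 → (13, 'edec')
  16 → (0, 'eedabbaedcedbedec')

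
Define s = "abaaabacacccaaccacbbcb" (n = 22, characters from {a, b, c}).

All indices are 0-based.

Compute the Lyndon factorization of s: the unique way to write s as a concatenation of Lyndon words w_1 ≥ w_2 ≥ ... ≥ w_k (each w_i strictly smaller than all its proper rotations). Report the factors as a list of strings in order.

["ab", "aaabacacccaaccacbbcb"]

emit factor 1: 'ab' (i=0, period=2)
emit factor 2: 'aaabacacccaaccacbbcb' (i=2, period=20)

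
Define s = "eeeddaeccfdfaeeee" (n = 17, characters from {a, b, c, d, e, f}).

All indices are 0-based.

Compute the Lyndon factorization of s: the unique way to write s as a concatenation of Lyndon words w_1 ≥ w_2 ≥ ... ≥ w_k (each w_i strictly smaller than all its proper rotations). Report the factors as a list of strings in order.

emit factor 1: 'e' (i=0, period=1)
emit factor 2: 'e' (i=1, period=1)
emit factor 3: 'e' (i=2, period=1)
emit factor 4: 'd' (i=3, period=1)
emit factor 5: 'd' (i=4, period=1)
emit factor 6: 'aeccfdfaeeee' (i=5, period=12)

["e", "e", "e", "d", "d", "aeccfdfaeeee"]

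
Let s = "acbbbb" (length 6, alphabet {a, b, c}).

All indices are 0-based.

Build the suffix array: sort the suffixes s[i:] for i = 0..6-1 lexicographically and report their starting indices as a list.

[0, 5, 4, 3, 2, 1]

rank | idx | suffix
   0 |   0 | acbbbb
   1 |   5 | b
   2 |   4 | bb
   3 |   3 | bbb
   4 |   2 | bbbb
   5 |   1 | cbbbb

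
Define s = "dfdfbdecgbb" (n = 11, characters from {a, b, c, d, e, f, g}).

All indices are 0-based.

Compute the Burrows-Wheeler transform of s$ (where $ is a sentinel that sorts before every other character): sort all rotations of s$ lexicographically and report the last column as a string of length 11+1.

rank  rotation      last
    0  $dfdfbdecgbb  b
    1  b$dfdfbdecgb  b
    2  bb$dfdfbdecg  g
    3  bdecgbb$dfdf  f
    4  cgbb$dfdfbde  e
    5  decgbb$dfdfb  b
    6  dfbdecgbb$df  f
    7  dfdfbdecgbb$  $
    8  ecgbb$dfdfbd  d
    9  fbdecgbb$dfd  d
   10  fdfbdecgbb$d  d
   11  gbb$dfdfbdec  c

bbgfebf$dddc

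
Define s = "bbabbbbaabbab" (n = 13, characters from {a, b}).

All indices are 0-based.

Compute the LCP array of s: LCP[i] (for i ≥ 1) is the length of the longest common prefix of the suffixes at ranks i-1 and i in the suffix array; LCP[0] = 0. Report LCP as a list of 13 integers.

sorted suffixes:
  #0 SA[0]=7  'aabbab'
  #1 SA[1]=11  'ab'
  #2 SA[2]=8  'abbab'
  #3 SA[3]=2  'abbbbaabbab'
  #4 SA[4]=12  'b'
  #5 SA[5]=6  'baabbab'
  #6 SA[6]=10  'bab'
  #7 SA[7]=1  'babbbbaabbab'
  #8 SA[8]=5  'bbaabbab'
  #9 SA[9]=9  'bbab'
  #10 SA[10]=0  'bbabbbbaabbab'
  #11 SA[11]=4  'bbbaabbab'
  #12 SA[12]=3  'bbbbaabbab'

SA = [7, 11, 8, 2, 12, 6, 10, 1, 5, 9, 0, 4, 3]
i: (SA[i-1],SA[i]) lcp shared
  1: (7,11) 1 'a'
  2: (11,8) 2 'ab'
  3: (8,2) 3 'abb'
  4: (2,12) 0 ''
  5: (12,6) 1 'b'
  6: (6,10) 2 'ba'
  7: (10,1) 3 'bab'
  8: (1,5) 1 'b'
  9: (5,9) 3 'bba'
  10: (9,0) 4 'bbab'
  11: (0,4) 2 'bb'
  12: (4,3) 3 'bbb'

[0, 1, 2, 3, 0, 1, 2, 3, 1, 3, 4, 2, 3]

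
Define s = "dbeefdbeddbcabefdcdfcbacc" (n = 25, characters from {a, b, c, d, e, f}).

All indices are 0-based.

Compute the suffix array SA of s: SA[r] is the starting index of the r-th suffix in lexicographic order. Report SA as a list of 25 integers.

rank→(start, suffix):
  0 → (12, 'abefdcdfcbacc')
  1 → (22, 'acc')
  2 → (21, 'bacc')
  3 → (10, 'bcabefdcdfcbacc')
  4 → (6, 'beddbcabefdcdfcbacc')
  5 → (1, 'beefdbeddbcabefdcdfcbacc')
  6 → (13, 'befdcdfcbacc')
  7 → (24, 'c')
  8 → (11, 'cabefdcdfcbacc')
  9 → (20, 'cbacc')
  10 → (23, 'cc')
  11 → (17, 'cdfcbacc')
  12 → (9, 'dbcabefdcdfcbacc')
  13 → (5, 'dbeddbcabefdcdfcbacc')
  14 → (0, 'dbeefdbeddbcabefdcdfcbacc')
  15 → (16, 'dcdfcbacc')
  16 → (8, 'ddbcabefdcdfcbacc')
  17 → (18, 'dfcbacc')
  18 → (7, 'eddbcabefdcdfcbacc')
  19 → (2, 'eefdbeddbcabefdcdfcbacc')
  20 → (3, 'efdbeddbcabefdcdfcbacc')
  21 → (14, 'efdcdfcbacc')
  22 → (19, 'fcbacc')
  23 → (4, 'fdbeddbcabefdcdfcbacc')
  24 → (15, 'fdcdfcbacc')

[12, 22, 21, 10, 6, 1, 13, 24, 11, 20, 23, 17, 9, 5, 0, 16, 8, 18, 7, 2, 3, 14, 19, 4, 15]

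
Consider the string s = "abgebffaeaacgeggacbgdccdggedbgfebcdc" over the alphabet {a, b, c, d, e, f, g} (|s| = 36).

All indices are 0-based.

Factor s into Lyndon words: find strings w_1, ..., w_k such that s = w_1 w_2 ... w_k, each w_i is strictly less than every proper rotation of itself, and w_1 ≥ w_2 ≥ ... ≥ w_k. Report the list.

emit factor 1: 'abgebffae' (i=0, period=9)
emit factor 2: 'aacgeggacbgdccdggedbgfebcdc' (i=9, period=27)

["abgebffae", "aacgeggacbgdccdggedbgfebcdc"]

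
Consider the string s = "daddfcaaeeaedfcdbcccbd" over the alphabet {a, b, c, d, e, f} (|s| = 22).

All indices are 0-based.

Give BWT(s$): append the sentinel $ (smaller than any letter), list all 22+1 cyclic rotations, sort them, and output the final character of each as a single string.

dcdeadcfccbfb$cadeeaadd

rank  rotation                 last
    0  $daddfcaaeeaedfcdbcccbd  d
    1  aaeeaedfcdbcccbd$daddfc  c
    2  addfcaaeeaedfcdbcccbd$d  d
    3  aedfcdbcccbd$daddfcaaee  e
    4  aeeaedfcdbcccbd$daddfca  a
    5  bcccbd$daddfcaaeeaedfcd  d
    6  bd$daddfcaaeeaedfcdbccc  c
    7  caaeeaedfcdbcccbd$daddf  f
    8  cbd$daddfcaaeeaedfcdbcc  c
    9  ccbd$daddfcaaeeaedfcdbc  c
   10  cccbd$daddfcaaeeaedfcdb  b
   11  cdbcccbd$daddfcaaeeaedf  f
   12  d$daddfcaaeeaedfcdbcccb  b
   13  daddfcaaeeaedfcdbcccbd$  $
   14  dbcccbd$daddfcaaeeaedfc  c
   15  ddfcaaeeaedfcdbcccbd$da  a
   16  dfcaaeeaedfcdbcccbd$dad  d
   17  dfcdbcccbd$daddfcaaeeae  e
   18  eaedfcdbcccbd$daddfcaae  e
   19  edfcdbcccbd$daddfcaaeea  a
   20  eeaedfcdbcccbd$daddfcaa  a
   21  fcaaeeaedfcdbcccbd$dadd  d
   22  fcdbcccbd$daddfcaaeeaed  d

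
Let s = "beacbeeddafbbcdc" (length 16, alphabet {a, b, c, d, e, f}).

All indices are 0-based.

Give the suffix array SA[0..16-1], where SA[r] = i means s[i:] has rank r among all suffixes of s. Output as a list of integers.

[2, 9, 11, 12, 0, 4, 15, 3, 13, 8, 14, 7, 1, 6, 5, 10]

sorted suffixes:
  #0 SA[0]=2  'acbeeddafbbcdc'
  #1 SA[1]=9  'afbbcdc'
  #2 SA[2]=11  'bbcdc'
  #3 SA[3]=12  'bcdc'
  #4 SA[4]=0  'beacbeeddafbbcdc'
  #5 SA[5]=4  'beeddafbbcdc'
  #6 SA[6]=15  'c'
  #7 SA[7]=3  'cbeeddafbbcdc'
  #8 SA[8]=13  'cdc'
  #9 SA[9]=8  'dafbbcdc'
  #10 SA[10]=14  'dc'
  #11 SA[11]=7  'ddafbbcdc'
  #12 SA[12]=1  'eacbeeddafbbcdc'
  #13 SA[13]=6  'eddafbbcdc'
  #14 SA[14]=5  'eeddafbbcdc'
  #15 SA[15]=10  'fbbcdc'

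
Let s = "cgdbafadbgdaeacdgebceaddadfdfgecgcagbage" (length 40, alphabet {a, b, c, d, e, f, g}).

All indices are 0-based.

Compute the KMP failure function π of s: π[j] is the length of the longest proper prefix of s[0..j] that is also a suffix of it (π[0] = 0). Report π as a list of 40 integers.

[0, 0, 0, 0, 0, 0, 0, 0, 0, 0, 0, 0, 0, 0, 1, 0, 0, 0, 0, 1, 0, 0, 0, 0, 0, 0, 0, 0, 0, 0, 0, 1, 2, 1, 0, 0, 0, 0, 0, 0]

π[0] = 0
j=1 s[j]='g': π[1]=0 (border '')
j=2 s[j]='d': π[2]=0 (border '')
j=3 s[j]='b': π[3]=0 (border '')
j=4 s[j]='a': π[4]=0 (border '')
j=5 s[j]='f': π[5]=0 (border '')
j=6 s[j]='a': π[6]=0 (border '')
j=7 s[j]='d': π[7]=0 (border '')
j=8 s[j]='b': π[8]=0 (border '')
j=9 s[j]='g': π[9]=0 (border '')
j=10 s[j]='d': π[10]=0 (border '')
j=11 s[j]='a': π[11]=0 (border '')
j=12 s[j]='e': π[12]=0 (border '')
j=13 s[j]='a': π[13]=0 (border '')
j=14 s[j]='c': π[14]=1 (border 'c')
j=15 s[j]='d': k: 1→0; π[15]=0 (border '')
j=16 s[j]='g': π[16]=0 (border '')
j=17 s[j]='e': π[17]=0 (border '')
j=18 s[j]='b': π[18]=0 (border '')
j=19 s[j]='c': π[19]=1 (border 'c')
j=20 s[j]='e': k: 1→0; π[20]=0 (border '')
j=21 s[j]='a': π[21]=0 (border '')
j=22 s[j]='d': π[22]=0 (border '')
j=23 s[j]='d': π[23]=0 (border '')
j=24 s[j]='a': π[24]=0 (border '')
j=25 s[j]='d': π[25]=0 (border '')
j=26 s[j]='f': π[26]=0 (border '')
j=27 s[j]='d': π[27]=0 (border '')
j=28 s[j]='f': π[28]=0 (border '')
j=29 s[j]='g': π[29]=0 (border '')
j=30 s[j]='e': π[30]=0 (border '')
j=31 s[j]='c': π[31]=1 (border 'c')
j=32 s[j]='g': π[32]=2 (border 'cg')
j=33 s[j]='c': k: 2→0; π[33]=1 (border 'c')
j=34 s[j]='a': k: 1→0; π[34]=0 (border '')
j=35 s[j]='g': π[35]=0 (border '')
j=36 s[j]='b': π[36]=0 (border '')
j=37 s[j]='a': π[37]=0 (border '')
j=38 s[j]='g': π[38]=0 (border '')
j=39 s[j]='e': π[39]=0 (border '')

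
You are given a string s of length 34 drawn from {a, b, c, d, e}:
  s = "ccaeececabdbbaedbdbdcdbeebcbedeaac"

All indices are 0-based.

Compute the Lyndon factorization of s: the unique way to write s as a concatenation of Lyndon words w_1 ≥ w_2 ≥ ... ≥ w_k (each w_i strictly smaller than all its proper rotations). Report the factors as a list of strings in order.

emit factor 1: 'c' (i=0, period=1)
emit factor 2: 'c' (i=1, period=1)
emit factor 3: 'aeecec' (i=2, period=6)
emit factor 4: 'abdbbaedbdbdcdbeebcbede' (i=8, period=23)
emit factor 5: 'aac' (i=31, period=3)

["c", "c", "aeecec", "abdbbaedbdbdcdbeebcbede", "aac"]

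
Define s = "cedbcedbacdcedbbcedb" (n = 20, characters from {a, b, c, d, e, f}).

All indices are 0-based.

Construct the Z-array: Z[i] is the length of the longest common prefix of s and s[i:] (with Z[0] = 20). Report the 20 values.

Z[0]=20
i=1: outside box; Z[1]=0
i=2: outside box; Z[2]=0
i=3: outside box; Z[3]=0
i=4: outside box; Z[4]=4 grow→box=[4,8)
i=5: min(r-i=3, Z[1]=0)=0; Z[5]=0
i=6: min(r-i=2, Z[2]=0)=0; Z[6]=0
i=7: min(r-i=1, Z[3]=0)=0; Z[7]=0
i=8: outside box; Z[8]=0
i=9: outside box; Z[9]=1 grow→box=[9,10)
i=10: outside box; Z[10]=0
i=11: outside box; Z[11]=4 grow→box=[11,15)
i=12: min(r-i=3, Z[1]=0)=0; Z[12]=0
i=13: min(r-i=2, Z[2]=0)=0; Z[13]=0
i=14: min(r-i=1, Z[3]=0)=0; Z[14]=0
i=15: outside box; Z[15]=0
i=16: outside box; Z[16]=4 grow→box=[16,20)
i=17: min(r-i=3, Z[1]=0)=0; Z[17]=0
i=18: min(r-i=2, Z[2]=0)=0; Z[18]=0
i=19: min(r-i=1, Z[3]=0)=0; Z[19]=0

[20, 0, 0, 0, 4, 0, 0, 0, 0, 1, 0, 4, 0, 0, 0, 0, 4, 0, 0, 0]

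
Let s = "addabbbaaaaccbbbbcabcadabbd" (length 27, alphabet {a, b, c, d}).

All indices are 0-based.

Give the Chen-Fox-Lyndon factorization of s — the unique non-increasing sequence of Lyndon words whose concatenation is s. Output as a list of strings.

emit factor 1: 'add' (i=0, period=3)
emit factor 2: 'abbb' (i=3, period=4)
emit factor 3: 'aaaaccbbbbcabcadabbd' (i=7, period=20)

["add", "abbb", "aaaaccbbbbcabcadabbd"]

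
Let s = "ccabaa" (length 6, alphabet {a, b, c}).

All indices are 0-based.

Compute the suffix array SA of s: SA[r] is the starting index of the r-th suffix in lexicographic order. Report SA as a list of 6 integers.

[5, 4, 2, 3, 1, 0]

rank | idx | suffix
   0 |   5 | a
   1 |   4 | aa
   2 |   2 | abaa
   3 |   3 | baa
   4 |   1 | cabaa
   5 |   0 | ccabaa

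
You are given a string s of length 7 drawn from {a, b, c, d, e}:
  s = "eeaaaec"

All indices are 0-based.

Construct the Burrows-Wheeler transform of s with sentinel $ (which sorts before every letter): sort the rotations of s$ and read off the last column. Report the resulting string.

rank  rotation  last
    0  $eeaaaec  c
    1  aaaec$ee  e
    2  aaec$eea  a
    3  aec$eeaa  a
    4  c$eeaaae  e
    5  eaaaec$e  e
    6  ec$eeaaa  a
    7  eeaaaec$  $

ceaaeea$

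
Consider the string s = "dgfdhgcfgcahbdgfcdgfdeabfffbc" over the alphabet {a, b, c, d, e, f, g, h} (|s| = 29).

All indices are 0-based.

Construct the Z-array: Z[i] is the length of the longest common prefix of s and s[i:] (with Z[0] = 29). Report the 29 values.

Z[0]=29
i=1: fresh scan; Z[1]=0
i=2: fresh scan; Z[2]=0
i=3: fresh scan; Z[3]=1 extend→box=[3,4)
i=4: fresh scan; Z[4]=0
i=5: fresh scan; Z[5]=0
i=6: fresh scan; Z[6]=0
i=7: fresh scan; Z[7]=0
i=8: fresh scan; Z[8]=0
i=9: fresh scan; Z[9]=0
i=10: fresh scan; Z[10]=0
i=11: fresh scan; Z[11]=0
i=12: fresh scan; Z[12]=0
i=13: fresh scan; Z[13]=3 extend→box=[13,16)
i=14: min(r-i=2, Z[1]=0)=0; Z[14]=0
i=15: min(r-i=1, Z[2]=0)=0; Z[15]=0
i=16: fresh scan; Z[16]=0
i=17: fresh scan; Z[17]=4 extend→box=[17,21)
i=18: min(r-i=3, Z[1]=0)=0; Z[18]=0
i=19: min(r-i=2, Z[2]=0)=0; Z[19]=0
i=20: min(r-i=1, Z[3]=1)=1; Z[20]=1
i=21: fresh scan; Z[21]=0
i=22: fresh scan; Z[22]=0
i=23: fresh scan; Z[23]=0
i=24: fresh scan; Z[24]=0
i=25: fresh scan; Z[25]=0
i=26: fresh scan; Z[26]=0
i=27: fresh scan; Z[27]=0
i=28: fresh scan; Z[28]=0

[29, 0, 0, 1, 0, 0, 0, 0, 0, 0, 0, 0, 0, 3, 0, 0, 0, 4, 0, 0, 1, 0, 0, 0, 0, 0, 0, 0, 0]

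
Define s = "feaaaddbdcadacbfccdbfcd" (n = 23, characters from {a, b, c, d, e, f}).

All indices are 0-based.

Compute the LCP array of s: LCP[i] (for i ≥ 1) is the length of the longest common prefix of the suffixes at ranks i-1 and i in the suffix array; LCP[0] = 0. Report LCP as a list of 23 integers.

[0, 2, 1, 1, 2, 0, 1, 3, 0, 1, 1, 1, 2, 0, 1, 1, 2, 1, 1, 0, 0, 2, 1]

rank→(start, suffix):
  0 → (2, 'aaaddbdcadacbfccdbfcd')
  1 → (3, 'aaddbdcadacbfccdbfcd')
  2 → (12, 'acbfccdbfcd')
  3 → (10, 'adacbfccdbfcd')
  4 → (4, 'addbdcadacbfccdbfcd')
  5 → (7, 'bdcadacbfccdbfcd')
  6 → (14, 'bfccdbfcd')
  7 → (19, 'bfcd')
  8 → (9, 'cadacbfccdbfcd')
  9 → (13, 'cbfccdbfcd')
  10 → (16, 'ccdbfcd')
  11 → (21, 'cd')
  12 → (17, 'cdbfcd')
  13 → (22, 'd')
  14 → (11, 'dacbfccdbfcd')
  15 → (6, 'dbdcadacbfccdbfcd')
  16 → (18, 'dbfcd')
  17 → (8, 'dcadacbfccdbfcd')
  18 → (5, 'ddbdcadacbfccdbfcd')
  19 → (1, 'eaaaddbdcadacbfccdbfcd')
  20 → (15, 'fccdbfcd')
  21 → (20, 'fcd')
  22 → (0, 'feaaaddbdcadacbfccdbfcd')

SA = [2, 3, 12, 10, 4, 7, 14, 19, 9, 13, 16, 21, 17, 22, 11, 6, 18, 8, 5, 1, 15, 20, 0]
[i] adj suffixes → lcp
  [1] 2/3 → 2 ('aa')
  [2] 3/12 → 1 ('a')
  [3] 12/10 → 1 ('a')
  [4] 10/4 → 2 ('ad')
  [5] 4/7 → 0 ('')
  [6] 7/14 → 1 ('b')
  [7] 14/19 → 3 ('bfc')
  [8] 19/9 → 0 ('')
  [9] 9/13 → 1 ('c')
  [10] 13/16 → 1 ('c')
  [11] 16/21 → 1 ('c')
  [12] 21/17 → 2 ('cd')
  [13] 17/22 → 0 ('')
  [14] 22/11 → 1 ('d')
  [15] 11/6 → 1 ('d')
  [16] 6/18 → 2 ('db')
  [17] 18/8 → 1 ('d')
  [18] 8/5 → 1 ('d')
  [19] 5/1 → 0 ('')
  [20] 1/15 → 0 ('')
  [21] 15/20 → 2 ('fc')
  [22] 20/0 → 1 ('f')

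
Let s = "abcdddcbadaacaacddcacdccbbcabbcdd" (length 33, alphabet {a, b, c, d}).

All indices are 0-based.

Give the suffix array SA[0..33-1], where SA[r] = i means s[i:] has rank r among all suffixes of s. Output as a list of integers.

[10, 13, 27, 0, 11, 19, 14, 8, 7, 24, 28, 25, 29, 1, 12, 26, 18, 6, 23, 22, 20, 30, 15, 2, 32, 9, 17, 5, 21, 31, 16, 4, 3]

rank | idx | suffix
   0 |  10 | aacaacddcacdccbbcabbcdd
   1 |  13 | aacddcacdccbbcabbcdd
   2 |  27 | abbcdd
   3 |   0 | abcdddcbadaacaacddcacdccbbcabbcdd
   4 |  11 | acaacddcacdccbbcabbcdd
   5 |  19 | acdccbbcabbcdd
   6 |  14 | acddcacdccbbcabbcdd
   7 |   8 | adaacaacddcacdccbbcabbcdd
   8 |   7 | badaacaacddcacdccbbcabbcdd
   9 |  24 | bbcabbcdd
  10 |  28 | bbcdd
  11 |  25 | bcabbcdd
  12 |  29 | bcdd
  13 |   1 | bcdddcbadaacaacddcacdccbbcabbcdd
  14 |  12 | caacddcacdccbbcabbcdd
  15 |  26 | cabbcdd
  16 |  18 | cacdccbbcabbcdd
  17 |   6 | cbadaacaacddcacdccbbcabbcdd
  18 |  23 | cbbcabbcdd
  19 |  22 | ccbbcabbcdd
  20 |  20 | cdccbbcabbcdd
  21 |  30 | cdd
  22 |  15 | cddcacdccbbcabbcdd
  23 |   2 | cdddcbadaacaacddcacdccbbcabbcdd
  24 |  32 | d
  25 |   9 | daacaacddcacdccbbcabbcdd
  26 |  17 | dcacdccbbcabbcdd
  27 |   5 | dcbadaacaacddcacdccbbcabbcdd
  28 |  21 | dccbbcabbcdd
  29 |  31 | dd
  30 |  16 | ddcacdccbbcabbcdd
  31 |   4 | ddcbadaacaacddcacdccbbcabbcdd
  32 |   3 | dddcbadaacaacddcacdccbbcabbcdd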